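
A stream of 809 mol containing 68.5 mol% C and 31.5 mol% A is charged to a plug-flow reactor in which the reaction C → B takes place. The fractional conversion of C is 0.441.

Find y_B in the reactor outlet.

0.302

C reacted = 0.441 × 554.2 = 244.4 mol; ν_C = −1, so ξ = 244.4/1 = 244.4 mol.
Outlet amounts (n = n₀ + ν ξ):
  C: 554.2 − 1(244.4) = 309.8
  B: 0 + 1(244.4) = 244.4
  A: 254.8 (inert)
Total out = 809 mol; y_B = 244.4 / 809 = 0.3021.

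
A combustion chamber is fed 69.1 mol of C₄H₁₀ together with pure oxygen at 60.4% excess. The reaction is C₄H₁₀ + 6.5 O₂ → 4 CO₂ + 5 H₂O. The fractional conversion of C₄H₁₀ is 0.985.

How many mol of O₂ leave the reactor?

278 mol

Stoichiometric O₂ = 6.5 × 69.1 = 449.1 mol; O₂ fed = 449.1 × 1.604 = 720.4 mol.
Fuel reacted = 0.985 × 69.1 → ξ = 68.06 mol.
Outlet (n = n₀ + ν ξ):
  C₄H₁₀: 69.1 − 1(68.06) = 1.037
  O₂: 720.4 − 6.5(68.06) = 278
  CO₂: 0 + 4(68.06) = 272.3
  H₂O: 0 + 5(68.06) = 340.3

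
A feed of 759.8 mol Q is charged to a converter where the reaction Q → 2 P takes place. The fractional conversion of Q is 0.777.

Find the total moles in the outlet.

Q reacted = 0.777 × 759.8 = 590.4 mol; ν_Q = −1, so ξ = 590.4/1 = 590.4 mol.
Outlet amounts (n = n₀ + ν ξ):
  Q: 759.8 − 1(590.4) = 169.4
  P: 0 + 2(590.4) = 1181
Total out = 169.4 + 1181 = 1350 mol.

1350 mol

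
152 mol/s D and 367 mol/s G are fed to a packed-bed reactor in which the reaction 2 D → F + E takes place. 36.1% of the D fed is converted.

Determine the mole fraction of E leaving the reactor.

D reacted = 0.361 × 152 = 54.87 mol/s; ν_D = −2, so ξ = 54.87/2 = 27.44 mol/s.
Outlet amounts (n = n₀ + ν ξ):
  D: 152 − 2(27.44) = 97.13
  F: 0 + 1(27.44) = 27.44
  E: 0 + 1(27.44) = 27.44
  G: 367 (inert)
Total out = 519 mol/s; y_E = 27.44 / 519 = 0.05286.

0.0529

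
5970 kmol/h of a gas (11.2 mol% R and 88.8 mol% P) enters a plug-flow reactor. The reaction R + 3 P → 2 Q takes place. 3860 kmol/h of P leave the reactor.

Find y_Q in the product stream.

0.192

For P: n = n₀ − 3ξ → 3860 = 5301 − 3ξ, giving ξ = 480.5 kmol/h.
Outlet amounts (n = n₀ + ν ξ):
  R: 668.6 − 1(480.5) = 188.2
  P: 5301 − 3(480.5) = 3860
  Q: 0 + 2(480.5) = 960.9
Total out = 5009 kmol/h; y_Q = 960.9 / 5009 = 0.1918.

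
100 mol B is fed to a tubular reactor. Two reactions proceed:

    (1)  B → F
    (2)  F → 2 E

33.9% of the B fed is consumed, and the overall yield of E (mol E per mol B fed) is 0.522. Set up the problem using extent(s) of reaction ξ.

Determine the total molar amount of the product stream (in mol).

126 mol

Conversion of B: B consumed = 1ξ₁ = 0.339 × 100 → ξ₁ = 33.9 mol.
Yield of E: 2ξ₂ / 100 = 0.522 → ξ₂ = 26.1 mol.
Outlet amounts (n = n₀ + Σ ν·ξ):
  B: 100 − 1(33.9) = 66.1
  F: 0 + 1(33.9) − 1(26.1) = 7.8
  E: 0 + 2(26.1) = 52.2
Total out = 66.1 + 7.8 + 52.2 = 126.1 mol.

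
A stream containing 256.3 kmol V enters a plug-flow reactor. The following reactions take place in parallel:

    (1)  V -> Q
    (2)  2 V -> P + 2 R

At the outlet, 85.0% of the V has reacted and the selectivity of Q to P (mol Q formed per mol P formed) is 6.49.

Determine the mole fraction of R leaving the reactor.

Conversion of V: V consumed = 0.85 × 256.3 = 217.9 kmol = 1ξ₁ + 2ξ₂.
Selectivity: 1ξ₁ / (1ξ₂) = 6.49 → ξ₁ = 6.49 ξ₂.
Substitute: (1·6.49 + 2) ξ₂ = 217.9 → ξ₂ = 25.66 kmol, ξ₁ = 166.5 kmol.
Outlet amounts (n = n₀ + Σ ν·ξ):
  V: 256.3 − 1(166.5) − 2(25.66) = 38.45
  Q: 0 + 1(166.5) = 166.5
  P: 0 + 1(25.66) = 25.66
  R: 0 + 2(25.66) = 51.32
Total out = 282 kmol; y_R = 51.32 / 282 = 0.182.

0.182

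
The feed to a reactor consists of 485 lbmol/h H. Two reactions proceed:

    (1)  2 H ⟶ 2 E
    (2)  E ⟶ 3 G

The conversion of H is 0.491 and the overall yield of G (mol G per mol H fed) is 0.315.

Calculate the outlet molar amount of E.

187 lbmol/h

Conversion of H: H consumed = 2ξ₁ = 0.491 × 485 → ξ₁ = 119.1 lbmol/h.
Yield of G: 3ξ₂ / 485 = 0.315 → ξ₂ = 50.93 lbmol/h.
Outlet amounts (n = n₀ + Σ ν·ξ):
  H: 485 − 2(119.1) = 246.9
  E: 0 + 2(119.1) − 1(50.93) = 187.2
  G: 0 + 3(50.93) = 152.8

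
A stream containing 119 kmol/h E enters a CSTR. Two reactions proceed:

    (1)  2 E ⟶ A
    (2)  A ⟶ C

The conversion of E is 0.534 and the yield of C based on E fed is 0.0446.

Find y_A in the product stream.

0.303

Conversion of E: E consumed = 2ξ₁ = 0.534 × 119 → ξ₁ = 31.77 kmol/h.
Yield of C: 1ξ₂ / 119 = 0.0446 → ξ₂ = 5.307 kmol/h.
Outlet amounts (n = n₀ + Σ ν·ξ):
  E: 119 − 2(31.77) = 55.45
  A: 0 + 1(31.77) − 1(5.307) = 26.47
  C: 0 + 1(5.307) = 5.307
Total out = 87.23 kmol/h; y_A = 26.47 / 87.23 = 0.3034.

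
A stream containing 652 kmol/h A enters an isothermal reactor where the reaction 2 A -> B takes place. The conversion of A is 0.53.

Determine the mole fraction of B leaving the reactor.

A reacted = 0.53 × 652 = 345.6 kmol/h; ν_A = −2, so ξ = 345.6/2 = 172.8 kmol/h.
Outlet amounts (n = n₀ + ν ξ):
  A: 652 − 2(172.8) = 306.4
  B: 0 + 1(172.8) = 172.8
Total out = 479.2 kmol/h; y_B = 172.8 / 479.2 = 0.3605.

0.361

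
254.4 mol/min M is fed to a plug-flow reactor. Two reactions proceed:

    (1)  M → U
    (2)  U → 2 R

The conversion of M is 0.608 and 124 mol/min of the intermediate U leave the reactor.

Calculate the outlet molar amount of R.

61.4 mol/min

Conversion of M: M consumed = 1ξ₁ = 0.608 × 254.4 → ξ₁ = 154.7 mol/min.
U balance: n_U = 0 + 1ξ₁ − 1ξ₂ = 124 → ξ₂ = (1·154.7 − 124)/1 = 30.68 mol/min.
Outlet amounts (n = n₀ + Σ ν·ξ):
  M: 254.4 − 1(154.7) = 99.72
  U: 0 + 1(154.7) − 1(30.68) = 124
  R: 0 + 2(30.68) = 61.35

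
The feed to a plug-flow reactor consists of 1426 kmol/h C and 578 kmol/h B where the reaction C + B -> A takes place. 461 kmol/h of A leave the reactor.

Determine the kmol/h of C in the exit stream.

965 kmol/h

For A: n = n₀ + 1ξ → 461 = 0 + 1ξ, giving ξ = 461 kmol/h.
Outlet amounts (n = n₀ + ν ξ):
  C: 1426 − 1(461) = 965
  B: 578 − 1(461) = 117
  A: 0 + 1(461) = 461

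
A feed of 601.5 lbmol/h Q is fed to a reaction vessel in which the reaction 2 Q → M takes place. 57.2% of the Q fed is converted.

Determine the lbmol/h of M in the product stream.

172 lbmol/h

Q reacted = 0.572 × 601.5 = 344.1 lbmol/h; ν_Q = −2, so ξ = 344.1/2 = 172 lbmol/h.
Outlet amounts (n = n₀ + ν ξ):
  Q: 601.5 − 2(172) = 257.4
  M: 0 + 1(172) = 172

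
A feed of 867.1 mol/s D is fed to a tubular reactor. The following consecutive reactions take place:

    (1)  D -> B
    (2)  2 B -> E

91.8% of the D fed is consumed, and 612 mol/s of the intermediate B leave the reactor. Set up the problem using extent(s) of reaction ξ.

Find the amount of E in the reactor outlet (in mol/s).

Conversion of D: D consumed = 1ξ₁ = 0.918 × 867.1 → ξ₁ = 796 mol/s.
B balance: n_B = 0 + 1ξ₁ − 2ξ₂ = 612 → ξ₂ = (1·796 − 612)/2 = 92 mol/s.
Outlet amounts (n = n₀ + Σ ν·ξ):
  D: 867.1 − 1(796) = 71.1
  B: 0 + 1(796) − 2(92) = 612
  E: 0 + 1(92) = 92

92 mol/s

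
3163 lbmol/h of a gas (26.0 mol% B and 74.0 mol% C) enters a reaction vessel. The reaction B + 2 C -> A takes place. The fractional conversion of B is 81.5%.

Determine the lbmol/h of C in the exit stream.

1000 lbmol/h

B reacted = 0.815 × 822.4 = 670.2 lbmol/h; ν_B = −1, so ξ = 670.2/1 = 670.2 lbmol/h.
Outlet amounts (n = n₀ + ν ξ):
  B: 822.4 − 1(670.2) = 152.1
  C: 2341 − 2(670.2) = 1000
  A: 0 + 1(670.2) = 670.2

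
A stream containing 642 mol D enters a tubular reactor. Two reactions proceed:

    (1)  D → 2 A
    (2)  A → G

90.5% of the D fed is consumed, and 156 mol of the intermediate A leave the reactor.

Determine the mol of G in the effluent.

Conversion of D: D consumed = 1ξ₁ = 0.905 × 642 → ξ₁ = 581 mol.
A balance: n_A = 0 + 2ξ₁ − 1ξ₂ = 156 → ξ₂ = (2·581 − 156)/1 = 1006 mol.
Outlet amounts (n = n₀ + Σ ν·ξ):
  D: 642 − 1(581) = 60.99
  A: 0 + 2(581) − 1(1006) = 156
  G: 0 + 1(1006) = 1006

1010 mol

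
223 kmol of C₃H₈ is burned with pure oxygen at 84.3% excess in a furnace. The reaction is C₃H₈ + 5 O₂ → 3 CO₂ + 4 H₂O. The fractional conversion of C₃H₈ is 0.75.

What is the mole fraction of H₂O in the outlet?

Stoichiometric O₂ = 5 × 223 = 1115 kmol; O₂ fed = 1115 × 1.843 = 2055 kmol.
Fuel reacted = 0.75 × 223 → ξ = 167.2 kmol.
Outlet (n = n₀ + ν ξ):
  C₃H₈: 223 − 1(167.2) = 55.75
  O₂: 2055 − 5(167.2) = 1219
  CO₂: 0 + 3(167.2) = 501.8
  H₂O: 0 + 4(167.2) = 669
Total out = 2445 kmol; y_H₂O = 669 / 2445 = 0.2736.

0.274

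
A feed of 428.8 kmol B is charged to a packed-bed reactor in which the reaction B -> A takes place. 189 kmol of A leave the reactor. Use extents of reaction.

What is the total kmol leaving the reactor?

For A: n = n₀ + 1ξ → 189 = 0 + 1ξ, giving ξ = 189 kmol.
Outlet amounts (n = n₀ + ν ξ):
  B: 428.8 − 1(189) = 239.8
  A: 0 + 1(189) = 189
Total out = 239.8 + 189 = 428.8 kmol.

429 kmol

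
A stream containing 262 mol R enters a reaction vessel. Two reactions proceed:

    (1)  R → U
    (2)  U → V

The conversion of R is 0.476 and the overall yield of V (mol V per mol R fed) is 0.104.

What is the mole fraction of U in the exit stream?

Conversion of R: R consumed = 1ξ₁ = 0.476 × 262 → ξ₁ = 124.7 mol.
Yield of V: 1ξ₂ / 262 = 0.104 → ξ₂ = 27.25 mol.
Outlet amounts (n = n₀ + Σ ν·ξ):
  R: 262 − 1(124.7) = 137.3
  U: 0 + 1(124.7) − 1(27.25) = 97.46
  V: 0 + 1(27.25) = 27.25
Total out = 262 mol; y_U = 97.46 / 262 = 0.372.

0.372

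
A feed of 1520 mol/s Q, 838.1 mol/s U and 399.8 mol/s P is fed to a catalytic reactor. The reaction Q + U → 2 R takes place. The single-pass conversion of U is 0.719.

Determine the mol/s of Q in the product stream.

917 mol/s

U reacted = 0.719 × 838.1 = 602.6 mol/s; ν_U = −1, so ξ = 602.6/1 = 602.6 mol/s.
Outlet amounts (n = n₀ + ν ξ):
  Q: 1520 − 1(602.6) = 917.4
  U: 838.1 − 1(602.6) = 235.5
  R: 0 + 2(602.6) = 1205
  P: 399.8 (inert)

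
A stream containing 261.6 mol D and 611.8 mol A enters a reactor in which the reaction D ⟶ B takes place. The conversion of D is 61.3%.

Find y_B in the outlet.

0.184

D reacted = 0.613 × 261.6 = 160.4 mol; ν_D = −1, so ξ = 160.4/1 = 160.4 mol.
Outlet amounts (n = n₀ + ν ξ):
  D: 261.6 − 1(160.4) = 101.2
  B: 0 + 1(160.4) = 160.4
  A: 611.8 (inert)
Total out = 873.4 mol; y_B = 160.4 / 873.4 = 0.1836.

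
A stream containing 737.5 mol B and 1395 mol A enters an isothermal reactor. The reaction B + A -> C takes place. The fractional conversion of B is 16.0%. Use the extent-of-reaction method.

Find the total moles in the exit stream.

2010 mol

B reacted = 0.16 × 737.5 = 118 mol; ν_B = −1, so ξ = 118/1 = 118 mol.
Outlet amounts (n = n₀ + ν ξ):
  B: 737.5 − 1(118) = 619.5
  A: 1395 − 1(118) = 1277
  C: 0 + 1(118) = 118
Total out = 619.5 + 1277 + 118 = 2014 mol.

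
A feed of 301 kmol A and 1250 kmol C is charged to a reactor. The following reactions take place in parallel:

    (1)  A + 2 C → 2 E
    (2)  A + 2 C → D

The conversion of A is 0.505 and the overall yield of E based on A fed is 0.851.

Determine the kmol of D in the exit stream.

23.9 kmol

Yield of E: 2ξ₁ / 301 = 0.851 → ξ₁ = 128.1 kmol.
Conversion of A: 1ξ₁ + 1ξ₂ = 0.505 × 301 = 152 → ξ₂ = 23.93 kmol.
Outlet amounts (n = n₀ + Σ ν·ξ):
  A: 301 − 1(128.1) − 1(23.93) = 149
  C: 1250 − 2(128.1) − 2(23.93) = 946
  E: 0 + 2(128.1) = 256.2
  D: 0 + 1(23.93) = 23.93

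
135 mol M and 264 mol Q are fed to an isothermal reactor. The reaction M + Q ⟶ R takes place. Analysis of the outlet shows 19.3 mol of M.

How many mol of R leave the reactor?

For M: n = n₀ − 1ξ → 19.3 = 135 − 1ξ, giving ξ = 115.7 mol.
Outlet amounts (n = n₀ + ν ξ):
  M: 135 − 1(115.7) = 19.3
  Q: 264 − 1(115.7) = 148.3
  R: 0 + 1(115.7) = 115.7

116 mol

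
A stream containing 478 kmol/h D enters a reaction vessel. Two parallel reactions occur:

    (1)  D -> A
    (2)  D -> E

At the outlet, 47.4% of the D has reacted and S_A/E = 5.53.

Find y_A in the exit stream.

0.401

Conversion of D: D consumed = 0.474 × 478 = 226.6 kmol/h = 1ξ₁ + 1ξ₂.
Selectivity: 1ξ₁ / (1ξ₂) = 5.53 → ξ₁ = 5.53 ξ₂.
Substitute: (1·5.53 + 1) ξ₂ = 226.6 → ξ₂ = 34.7 kmol/h, ξ₁ = 191.9 kmol/h.
Outlet amounts (n = n₀ + Σ ν·ξ):
  D: 478 − 1(191.9) − 1(34.7) = 251.4
  A: 0 + 1(191.9) = 191.9
  E: 0 + 1(34.7) = 34.7
Total out = 478 kmol/h; y_A = 191.9 / 478 = 0.4014.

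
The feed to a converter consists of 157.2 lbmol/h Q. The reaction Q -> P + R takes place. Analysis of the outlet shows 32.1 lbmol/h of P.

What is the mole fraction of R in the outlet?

For P: n = n₀ + 1ξ → 32.1 = 0 + 1ξ, giving ξ = 32.1 lbmol/h.
Outlet amounts (n = n₀ + ν ξ):
  Q: 157.2 − 1(32.1) = 125.1
  P: 0 + 1(32.1) = 32.1
  R: 0 + 1(32.1) = 32.1
Total out = 189.3 lbmol/h; y_R = 32.1 / 189.3 = 0.1696.

0.17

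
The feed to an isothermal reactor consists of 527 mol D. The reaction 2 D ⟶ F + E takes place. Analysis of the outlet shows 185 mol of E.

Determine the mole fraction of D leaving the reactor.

For E: n = n₀ + 1ξ → 185 = 0 + 1ξ, giving ξ = 185 mol.
Outlet amounts (n = n₀ + ν ξ):
  D: 527 − 2(185) = 157
  F: 0 + 1(185) = 185
  E: 0 + 1(185) = 185
Total out = 527 mol; y_D = 157 / 527 = 0.2979.

0.298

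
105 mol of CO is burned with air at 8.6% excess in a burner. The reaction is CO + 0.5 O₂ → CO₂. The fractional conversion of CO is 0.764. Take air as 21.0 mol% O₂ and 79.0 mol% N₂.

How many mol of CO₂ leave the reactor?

80.2 mol

Stoichiometric O₂ = 0.5 × 105 = 52.5 mol; O₂ fed = 52.5 × 1.086 = 57.02 mol.
N₂ fed = 57.02 × 79/21 = 214.5 mol.
Fuel reacted = 0.764 × 105 → ξ = 80.22 mol.
Outlet (n = n₀ + ν ξ):
  CO: 105 − 1(80.22) = 24.78
  O₂: 57.02 − 0.5(80.22) = 16.91
  N₂: 214.5 (inert)
  CO₂: 0 + 1(80.22) = 80.22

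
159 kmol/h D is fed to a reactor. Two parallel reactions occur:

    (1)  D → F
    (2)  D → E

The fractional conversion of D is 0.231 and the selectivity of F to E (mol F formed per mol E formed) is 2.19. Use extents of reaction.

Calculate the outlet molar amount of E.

11.5 kmol/h

Conversion of D: D consumed = 0.231 × 159 = 36.73 kmol/h = 1ξ₁ + 1ξ₂.
Selectivity: 1ξ₁ / (1ξ₂) = 2.19 → ξ₁ = 2.19 ξ₂.
Substitute: (1·2.19 + 1) ξ₂ = 36.73 → ξ₂ = 11.51 kmol/h, ξ₁ = 25.22 kmol/h.
Outlet amounts (n = n₀ + Σ ν·ξ):
  D: 159 − 1(25.22) − 1(11.51) = 122.3
  F: 0 + 1(25.22) = 25.22
  E: 0 + 1(11.51) = 11.51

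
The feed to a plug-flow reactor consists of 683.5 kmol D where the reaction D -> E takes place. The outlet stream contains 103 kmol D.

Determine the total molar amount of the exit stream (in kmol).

684 kmol

For D: n = n₀ − 1ξ → 103 = 683.5 − 1ξ, giving ξ = 580.5 kmol.
Outlet amounts (n = n₀ + ν ξ):
  D: 683.5 − 1(580.5) = 103
  E: 0 + 1(580.5) = 580.5
Total out = 103 + 580.5 = 683.5 kmol.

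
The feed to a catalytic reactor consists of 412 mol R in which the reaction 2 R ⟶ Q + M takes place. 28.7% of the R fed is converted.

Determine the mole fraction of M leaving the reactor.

0.143

R reacted = 0.287 × 412 = 118.2 mol; ν_R = −2, so ξ = 118.2/2 = 59.12 mol.
Outlet amounts (n = n₀ + ν ξ):
  R: 412 − 2(59.12) = 293.8
  Q: 0 + 1(59.12) = 59.12
  M: 0 + 1(59.12) = 59.12
Total out = 412 mol; y_M = 59.12 / 412 = 0.1435.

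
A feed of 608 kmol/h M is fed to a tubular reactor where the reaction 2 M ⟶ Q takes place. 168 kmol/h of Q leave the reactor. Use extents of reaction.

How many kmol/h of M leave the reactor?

For Q: n = n₀ + 1ξ → 168 = 0 + 1ξ, giving ξ = 168 kmol/h.
Outlet amounts (n = n₀ + ν ξ):
  M: 608 − 2(168) = 272
  Q: 0 + 1(168) = 168

272 kmol/h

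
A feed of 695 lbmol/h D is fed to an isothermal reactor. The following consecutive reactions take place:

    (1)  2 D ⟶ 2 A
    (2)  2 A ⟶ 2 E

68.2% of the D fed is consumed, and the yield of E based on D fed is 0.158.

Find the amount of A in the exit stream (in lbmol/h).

364 lbmol/h

Conversion of D: D consumed = 2ξ₁ = 0.682 × 695 → ξ₁ = 237 lbmol/h.
Yield of E: 2ξ₂ / 695 = 0.158 → ξ₂ = 54.91 lbmol/h.
Outlet amounts (n = n₀ + Σ ν·ξ):
  D: 695 − 2(237) = 221
  A: 0 + 2(237) − 2(54.91) = 364.2
  E: 0 + 2(54.91) = 109.8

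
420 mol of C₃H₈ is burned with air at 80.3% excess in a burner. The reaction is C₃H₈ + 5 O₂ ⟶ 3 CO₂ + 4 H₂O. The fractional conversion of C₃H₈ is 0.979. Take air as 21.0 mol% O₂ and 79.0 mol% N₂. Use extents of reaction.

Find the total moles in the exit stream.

Stoichiometric O₂ = 5 × 420 = 2100 mol; O₂ fed = 2100 × 1.803 = 3786 mol.
N₂ fed = 3786 × 79/21 = 14240 mol.
Fuel reacted = 0.979 × 420 → ξ = 411.2 mol.
Outlet (n = n₀ + ν ξ):
  C₃H₈: 420 − 1(411.2) = 8.82
  O₂: 3786 − 5(411.2) = 1730
  N₂: 14240 (inert)
  CO₂: 0 + 3(411.2) = 1234
  H₂O: 0 + 4(411.2) = 1645
Total out = 8.82 + 1730 + 14240 + 1234 + 1645 = 18860 mol.

18900 mol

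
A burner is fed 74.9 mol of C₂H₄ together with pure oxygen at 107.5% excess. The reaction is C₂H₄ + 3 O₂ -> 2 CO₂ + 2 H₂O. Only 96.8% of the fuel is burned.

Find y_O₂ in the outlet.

0.46

Stoichiometric O₂ = 3 × 74.9 = 224.7 mol; O₂ fed = 224.7 × 2.075 = 466.3 mol.
Fuel reacted = 0.968 × 74.9 → ξ = 72.5 mol.
Outlet (n = n₀ + ν ξ):
  C₂H₄: 74.9 − 1(72.5) = 2.397
  O₂: 466.3 − 3(72.5) = 248.7
  CO₂: 0 + 2(72.5) = 145
  H₂O: 0 + 2(72.5) = 145
Total out = 541.2 mol; y_O₂ = 248.7 / 541.2 = 0.4597.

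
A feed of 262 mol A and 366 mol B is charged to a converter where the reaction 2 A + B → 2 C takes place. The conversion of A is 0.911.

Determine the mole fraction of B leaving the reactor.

0.485

A reacted = 0.911 × 262 = 238.7 mol; ν_A = −2, so ξ = 238.7/2 = 119.3 mol.
Outlet amounts (n = n₀ + ν ξ):
  A: 262 − 2(119.3) = 23.32
  B: 366 − 1(119.3) = 246.7
  C: 0 + 2(119.3) = 238.7
Total out = 508.7 mol; y_B = 246.7 / 508.7 = 0.4849.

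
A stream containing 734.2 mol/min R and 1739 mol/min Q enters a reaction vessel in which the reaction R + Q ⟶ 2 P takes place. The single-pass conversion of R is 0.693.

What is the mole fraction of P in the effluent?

R reacted = 0.693 × 734.2 = 508.8 mol/min; ν_R = −1, so ξ = 508.8/1 = 508.8 mol/min.
Outlet amounts (n = n₀ + ν ξ):
  R: 734.2 − 1(508.8) = 225.4
  Q: 1739 − 1(508.8) = 1230
  P: 0 + 2(508.8) = 1018
Total out = 2473 mol/min; y_P = 1018 / 2473 = 0.4115.

0.411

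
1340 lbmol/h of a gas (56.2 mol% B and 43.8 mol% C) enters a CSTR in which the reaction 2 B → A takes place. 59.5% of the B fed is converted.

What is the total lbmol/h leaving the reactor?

B reacted = 0.595 × 753.1 = 448.1 lbmol/h; ν_B = −2, so ξ = 448.1/2 = 224 lbmol/h.
Outlet amounts (n = n₀ + ν ξ):
  B: 753.1 − 2(224) = 305
  A: 0 + 1(224) = 224
  C: 586.9 (inert)
Total out = 305 + 224 + 586.9 = 1116 lbmol/h.

1120 lbmol/h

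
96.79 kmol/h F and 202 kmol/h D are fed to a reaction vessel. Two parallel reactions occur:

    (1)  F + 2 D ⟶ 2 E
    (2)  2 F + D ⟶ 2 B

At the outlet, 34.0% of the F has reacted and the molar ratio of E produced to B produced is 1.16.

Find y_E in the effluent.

Conversion of F: F consumed = 0.34 × 96.79 = 32.91 kmol/h = 1ξ₁ + 2ξ₂.
Selectivity: 2ξ₁ / (2ξ₂) = 1.16 → ξ₁ = 1.16 ξ₂.
Substitute: (1·1.16 + 2) ξ₂ = 32.91 → ξ₂ = 10.41 kmol/h, ξ₁ = 12.08 kmol/h.
Outlet amounts (n = n₀ + Σ ν·ξ):
  F: 96.79 − 1(12.08) − 2(10.41) = 63.88
  D: 202 − 2(12.08) − 1(10.41) = 167.4
  E: 0 + 2(12.08) = 24.16
  B: 0 + 2(10.41) = 20.83
Total out = 276.3 kmol/h; y_E = 24.16 / 276.3 = 0.08745.

0.0874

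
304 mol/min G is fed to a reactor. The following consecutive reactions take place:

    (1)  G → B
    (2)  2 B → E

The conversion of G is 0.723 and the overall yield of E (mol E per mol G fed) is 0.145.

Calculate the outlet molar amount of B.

Conversion of G: G consumed = 1ξ₁ = 0.723 × 304 → ξ₁ = 219.8 mol/min.
Yield of E: 1ξ₂ / 304 = 0.145 → ξ₂ = 44.08 mol/min.
Outlet amounts (n = n₀ + Σ ν·ξ):
  G: 304 − 1(219.8) = 84.21
  B: 0 + 1(219.8) − 2(44.08) = 131.6
  E: 0 + 1(44.08) = 44.08

132 mol/min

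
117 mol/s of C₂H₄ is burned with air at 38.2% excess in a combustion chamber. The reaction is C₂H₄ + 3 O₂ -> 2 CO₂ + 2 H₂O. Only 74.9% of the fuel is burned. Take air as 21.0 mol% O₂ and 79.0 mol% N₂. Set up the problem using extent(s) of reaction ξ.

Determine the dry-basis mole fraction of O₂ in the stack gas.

0.0987

Stoichiometric O₂ = 3 × 117 = 351 mol/s; O₂ fed = 351 × 1.382 = 485.1 mol/s.
N₂ fed = 485.1 × 79/21 = 1825 mol/s.
Fuel reacted = 0.749 × 117 → ξ = 87.63 mol/s.
Outlet (n = n₀ + ν ξ):
  C₂H₄: 117 − 1(87.63) = 29.37
  O₂: 485.1 − 3(87.63) = 222.2
  N₂: 1825 (inert)
  CO₂: 0 + 2(87.63) = 175.3
  H₂O: 0 + 2(87.63) = 175.3
Dry total = 2252 mol/s; y_O₂ (dry) = 222.2 / 2252 = 0.09868.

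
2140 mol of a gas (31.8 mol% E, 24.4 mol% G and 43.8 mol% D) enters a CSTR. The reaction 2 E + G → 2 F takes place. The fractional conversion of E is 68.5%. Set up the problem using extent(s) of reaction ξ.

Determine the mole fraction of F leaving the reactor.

E reacted = 0.685 × 680.5 = 466.2 mol; ν_E = −2, so ξ = 466.2/2 = 233.1 mol.
Outlet amounts (n = n₀ + ν ξ):
  E: 680.5 − 2(233.1) = 214.4
  G: 522.2 − 1(233.1) = 289.1
  F: 0 + 2(233.1) = 466.2
  D: 937.3 (inert)
Total out = 1907 mol; y_F = 466.2 / 1907 = 0.2445.

0.244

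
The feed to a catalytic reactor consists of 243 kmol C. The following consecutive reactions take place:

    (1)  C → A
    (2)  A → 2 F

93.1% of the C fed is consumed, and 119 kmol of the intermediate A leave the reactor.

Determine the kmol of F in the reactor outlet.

Conversion of C: C consumed = 1ξ₁ = 0.931 × 243 → ξ₁ = 226.2 kmol.
A balance: n_A = 0 + 1ξ₁ − 1ξ₂ = 119 → ξ₂ = (1·226.2 − 119)/1 = 107.2 kmol.
Outlet amounts (n = n₀ + Σ ν·ξ):
  C: 243 − 1(226.2) = 16.77
  A: 0 + 1(226.2) − 1(107.2) = 119
  F: 0 + 2(107.2) = 214.5

214 kmol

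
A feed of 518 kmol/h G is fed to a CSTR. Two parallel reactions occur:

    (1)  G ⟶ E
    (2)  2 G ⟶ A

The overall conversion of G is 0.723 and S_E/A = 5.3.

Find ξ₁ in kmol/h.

Conversion of G: G consumed = 0.723 × 518 = 374.5 kmol/h = 1ξ₁ + 2ξ₂.
Selectivity: 1ξ₁ / (1ξ₂) = 5.3 → ξ₁ = 5.3 ξ₂.
Substitute: (1·5.3 + 2) ξ₂ = 374.5 → ξ₂ = 51.3 kmol/h, ξ₁ = 271.9 kmol/h.
Outlet amounts (n = n₀ + Σ ν·ξ):
  G: 518 − 1(271.9) − 2(51.3) = 143.5
  E: 0 + 1(271.9) = 271.9
  A: 0 + 1(51.3) = 51.3

ξ₁ = 272 kmol/h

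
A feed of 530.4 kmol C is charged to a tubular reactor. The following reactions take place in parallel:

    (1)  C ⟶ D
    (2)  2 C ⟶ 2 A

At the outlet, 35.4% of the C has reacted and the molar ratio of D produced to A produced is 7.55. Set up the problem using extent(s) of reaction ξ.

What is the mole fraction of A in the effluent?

0.0414

Conversion of C: C consumed = 0.354 × 530.4 = 187.8 kmol = 1ξ₁ + 2ξ₂.
Selectivity: 1ξ₁ / (2ξ₂) = 7.55 → ξ₁ = 15.1 ξ₂.
Substitute: (1·15.1 + 2) ξ₂ = 187.8 → ξ₂ = 10.98 kmol, ξ₁ = 165.8 kmol.
Outlet amounts (n = n₀ + Σ ν·ξ):
  C: 530.4 − 1(165.8) − 2(10.98) = 342.6
  D: 0 + 1(165.8) = 165.8
  A: 0 + 2(10.98) = 21.96
Total out = 530.4 kmol; y_A = 21.96 / 530.4 = 0.0414.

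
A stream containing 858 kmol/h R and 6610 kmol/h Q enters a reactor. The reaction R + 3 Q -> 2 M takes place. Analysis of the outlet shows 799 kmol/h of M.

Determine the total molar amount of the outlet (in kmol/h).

For M: n = n₀ + 2ξ → 799 = 0 + 2ξ, giving ξ = 399.5 kmol/h.
Outlet amounts (n = n₀ + ν ξ):
  R: 858 − 1(399.5) = 458.5
  Q: 6610 − 3(399.5) = 5412
  M: 0 + 2(399.5) = 799
Total out = 458.5 + 5412 + 799 = 6669 kmol/h.

6670 kmol/h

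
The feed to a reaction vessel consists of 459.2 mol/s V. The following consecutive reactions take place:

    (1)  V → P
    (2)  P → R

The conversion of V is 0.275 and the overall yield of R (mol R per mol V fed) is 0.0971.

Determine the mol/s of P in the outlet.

81.7 mol/s

Conversion of V: V consumed = 1ξ₁ = 0.275 × 459.2 → ξ₁ = 126.3 mol/s.
Yield of R: 1ξ₂ / 459.2 = 0.0971 → ξ₂ = 44.59 mol/s.
Outlet amounts (n = n₀ + Σ ν·ξ):
  V: 459.2 − 1(126.3) = 332.9
  P: 0 + 1(126.3) − 1(44.59) = 81.69
  R: 0 + 1(44.59) = 44.59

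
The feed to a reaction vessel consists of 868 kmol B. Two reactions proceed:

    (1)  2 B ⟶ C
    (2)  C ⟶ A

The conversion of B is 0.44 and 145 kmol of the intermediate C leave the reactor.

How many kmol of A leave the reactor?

Conversion of B: B consumed = 2ξ₁ = 0.44 × 868 → ξ₁ = 191 kmol.
C balance: n_C = 0 + 1ξ₁ − 1ξ₂ = 145 → ξ₂ = (1·191 − 145)/1 = 45.96 kmol.
Outlet amounts (n = n₀ + Σ ν·ξ):
  B: 868 − 2(191) = 486.1
  C: 0 + 1(191) − 1(45.96) = 145
  A: 0 + 1(45.96) = 45.96

46 kmol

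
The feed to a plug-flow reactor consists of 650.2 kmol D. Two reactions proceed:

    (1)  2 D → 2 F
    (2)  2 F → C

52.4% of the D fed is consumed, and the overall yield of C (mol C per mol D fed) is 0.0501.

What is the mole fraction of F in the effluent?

0.446

Conversion of D: D consumed = 2ξ₁ = 0.524 × 650.2 → ξ₁ = 170.4 kmol.
Yield of C: 1ξ₂ / 650.2 = 0.0501 → ξ₂ = 32.58 kmol.
Outlet amounts (n = n₀ + Σ ν·ξ):
  D: 650.2 − 2(170.4) = 309.5
  F: 0 + 2(170.4) − 2(32.58) = 275.6
  C: 0 + 1(32.58) = 32.58
Total out = 617.6 kmol; y_F = 275.6 / 617.6 = 0.4462.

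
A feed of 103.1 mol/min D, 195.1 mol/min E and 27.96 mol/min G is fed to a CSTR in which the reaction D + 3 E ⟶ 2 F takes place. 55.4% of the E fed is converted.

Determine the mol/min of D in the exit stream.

67.1 mol/min

E reacted = 0.554 × 195.1 = 108.1 mol/min; ν_E = −3, so ξ = 108.1/3 = 36.03 mol/min.
Outlet amounts (n = n₀ + ν ξ):
  D: 103.1 − 1(36.03) = 67.07
  E: 195.1 − 3(36.03) = 87.01
  F: 0 + 2(36.03) = 72.06
  G: 27.96 (inert)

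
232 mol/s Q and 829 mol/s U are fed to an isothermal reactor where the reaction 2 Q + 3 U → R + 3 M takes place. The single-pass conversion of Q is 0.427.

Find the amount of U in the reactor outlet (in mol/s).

680 mol/s

Q reacted = 0.427 × 232 = 99.06 mol/s; ν_Q = −2, so ξ = 99.06/2 = 49.53 mol/s.
Outlet amounts (n = n₀ + ν ξ):
  Q: 232 − 2(49.53) = 132.9
  U: 829 − 3(49.53) = 680.4
  R: 0 + 1(49.53) = 49.53
  M: 0 + 3(49.53) = 148.6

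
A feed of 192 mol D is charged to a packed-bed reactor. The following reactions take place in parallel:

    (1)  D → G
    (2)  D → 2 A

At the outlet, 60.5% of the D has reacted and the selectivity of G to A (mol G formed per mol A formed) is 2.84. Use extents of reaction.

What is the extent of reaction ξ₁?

ξ₁ = 98.8 mol

Conversion of D: D consumed = 0.605 × 192 = 116.2 mol = 1ξ₁ + 1ξ₂.
Selectivity: 1ξ₁ / (2ξ₂) = 2.84 → ξ₁ = 5.68 ξ₂.
Substitute: (1·5.68 + 1) ξ₂ = 116.2 → ξ₂ = 17.39 mol, ξ₁ = 98.77 mol.
Outlet amounts (n = n₀ + Σ ν·ξ):
  D: 192 − 1(98.77) − 1(17.39) = 75.84
  G: 0 + 1(98.77) = 98.77
  A: 0 + 2(17.39) = 34.78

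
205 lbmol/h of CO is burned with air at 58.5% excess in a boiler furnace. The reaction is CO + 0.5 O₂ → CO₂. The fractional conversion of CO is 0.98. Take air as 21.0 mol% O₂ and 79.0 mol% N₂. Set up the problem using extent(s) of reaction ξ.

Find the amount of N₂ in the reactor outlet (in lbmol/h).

611 lbmol/h

Stoichiometric O₂ = 0.5 × 205 = 102.5 lbmol/h; O₂ fed = 102.5 × 1.585 = 162.5 lbmol/h.
N₂ fed = 162.5 × 79/21 = 611.2 lbmol/h.
Fuel reacted = 0.98 × 205 → ξ = 200.9 lbmol/h.
Outlet (n = n₀ + ν ξ):
  CO: 205 − 1(200.9) = 4.1
  O₂: 162.5 − 0.5(200.9) = 62.01
  N₂: 611.2 (inert)
  CO₂: 0 + 1(200.9) = 200.9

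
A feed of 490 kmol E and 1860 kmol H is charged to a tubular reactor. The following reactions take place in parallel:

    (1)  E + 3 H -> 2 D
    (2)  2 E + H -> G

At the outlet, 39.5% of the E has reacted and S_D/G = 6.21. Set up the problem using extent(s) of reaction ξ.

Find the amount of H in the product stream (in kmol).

Conversion of E: E consumed = 0.395 × 490 = 193.6 kmol = 1ξ₁ + 2ξ₂.
Selectivity: 2ξ₁ / (1ξ₂) = 6.21 → ξ₁ = 3.105 ξ₂.
Substitute: (1·3.105 + 2) ξ₂ = 193.6 → ξ₂ = 37.91 kmol, ξ₁ = 117.7 kmol.
Outlet amounts (n = n₀ + Σ ν·ξ):
  E: 490 − 1(117.7) − 2(37.91) = 296.5
  H: 1860 − 3(117.7) − 1(37.91) = 1469
  D: 0 + 2(117.7) = 235.4
  G: 0 + 1(37.91) = 37.91

1470 kmol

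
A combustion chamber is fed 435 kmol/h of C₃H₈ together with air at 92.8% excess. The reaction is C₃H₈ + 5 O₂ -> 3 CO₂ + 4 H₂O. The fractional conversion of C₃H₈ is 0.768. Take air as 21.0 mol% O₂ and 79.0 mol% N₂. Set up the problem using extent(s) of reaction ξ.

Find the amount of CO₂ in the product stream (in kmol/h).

Stoichiometric O₂ = 5 × 435 = 2175 kmol/h; O₂ fed = 2175 × 1.928 = 4193 kmol/h.
N₂ fed = 4193 × 79/21 = 15780 kmol/h.
Fuel reacted = 0.768 × 435 → ξ = 334.1 kmol/h.
Outlet (n = n₀ + ν ξ):
  C₃H₈: 435 − 1(334.1) = 100.9
  O₂: 4193 − 5(334.1) = 2523
  N₂: 15780 (inert)
  CO₂: 0 + 3(334.1) = 1002
  H₂O: 0 + 4(334.1) = 1336

1000 kmol/h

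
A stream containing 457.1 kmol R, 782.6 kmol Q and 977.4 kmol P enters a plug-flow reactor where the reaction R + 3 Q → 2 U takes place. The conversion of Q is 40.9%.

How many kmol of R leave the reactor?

350 kmol

Q reacted = 0.409 × 782.6 = 320.1 kmol; ν_Q = −3, so ξ = 320.1/3 = 106.7 kmol.
Outlet amounts (n = n₀ + ν ξ):
  R: 457.1 − 1(106.7) = 350.4
  Q: 782.6 − 3(106.7) = 462.5
  U: 0 + 2(106.7) = 213.4
  P: 977.4 (inert)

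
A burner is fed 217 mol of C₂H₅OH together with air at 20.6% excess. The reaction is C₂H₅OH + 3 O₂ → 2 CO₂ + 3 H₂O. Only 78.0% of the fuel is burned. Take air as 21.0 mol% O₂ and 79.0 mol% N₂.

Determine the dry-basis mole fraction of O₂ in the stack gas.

Stoichiometric O₂ = 3 × 217 = 651 mol; O₂ fed = 651 × 1.206 = 785.1 mol.
N₂ fed = 785.1 × 79/21 = 2953 mol.
Fuel reacted = 0.78 × 217 → ξ = 169.3 mol.
Outlet (n = n₀ + ν ξ):
  C₂H₅OH: 217 − 1(169.3) = 47.74
  O₂: 785.1 − 3(169.3) = 277.3
  N₂: 2953 (inert)
  CO₂: 0 + 2(169.3) = 338.5
  H₂O: 0 + 3(169.3) = 507.8
Dry total = 3617 mol; y_O₂ (dry) = 277.3 / 3617 = 0.07667.

0.0767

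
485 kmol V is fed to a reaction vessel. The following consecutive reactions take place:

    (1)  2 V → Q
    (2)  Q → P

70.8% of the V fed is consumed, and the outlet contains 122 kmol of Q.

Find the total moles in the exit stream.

Conversion of V: V consumed = 2ξ₁ = 0.708 × 485 → ξ₁ = 171.7 kmol.
Q balance: n_Q = 0 + 1ξ₁ − 1ξ₂ = 122 → ξ₂ = (1·171.7 − 122)/1 = 49.69 kmol.
Outlet amounts (n = n₀ + Σ ν·ξ):
  V: 485 − 2(171.7) = 141.6
  Q: 0 + 1(171.7) − 1(49.69) = 122
  P: 0 + 1(49.69) = 49.69
Total out = 141.6 + 122 + 49.69 = 313.3 kmol.

313 kmol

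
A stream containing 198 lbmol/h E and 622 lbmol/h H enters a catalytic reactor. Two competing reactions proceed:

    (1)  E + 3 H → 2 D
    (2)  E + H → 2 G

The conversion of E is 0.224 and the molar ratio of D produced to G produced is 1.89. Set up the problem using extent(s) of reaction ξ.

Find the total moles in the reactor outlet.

Conversion of E: E consumed = 0.224 × 198 = 44.35 lbmol/h = 1ξ₁ + 1ξ₂.
Selectivity: 2ξ₁ / (2ξ₂) = 1.89 → ξ₁ = 1.89 ξ₂.
Substitute: (1·1.89 + 1) ξ₂ = 44.35 → ξ₂ = 15.35 lbmol/h, ξ₁ = 29.01 lbmol/h.
Outlet amounts (n = n₀ + Σ ν·ξ):
  E: 198 − 1(29.01) − 1(15.35) = 153.6
  H: 622 − 3(29.01) − 1(15.35) = 519.6
  D: 0 + 2(29.01) = 58.01
  G: 0 + 2(15.35) = 30.69
Total out = 153.6 + 519.6 + 58.01 + 30.69 = 762 lbmol/h.

762 lbmol/h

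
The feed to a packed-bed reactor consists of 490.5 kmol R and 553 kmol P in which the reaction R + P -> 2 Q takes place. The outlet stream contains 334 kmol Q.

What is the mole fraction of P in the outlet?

0.37

For Q: n = n₀ + 2ξ → 334 = 0 + 2ξ, giving ξ = 167 kmol.
Outlet amounts (n = n₀ + ν ξ):
  R: 490.5 − 1(167) = 323.5
  P: 553 − 1(167) = 386
  Q: 0 + 2(167) = 334
Total out = 1044 kmol; y_P = 386 / 1044 = 0.3699.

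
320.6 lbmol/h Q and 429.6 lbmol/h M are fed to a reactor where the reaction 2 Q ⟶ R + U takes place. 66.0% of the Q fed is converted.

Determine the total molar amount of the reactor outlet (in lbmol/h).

750 lbmol/h

Q reacted = 0.66 × 320.6 = 211.6 lbmol/h; ν_Q = −2, so ξ = 211.6/2 = 105.8 lbmol/h.
Outlet amounts (n = n₀ + ν ξ):
  Q: 320.6 − 2(105.8) = 109
  R: 0 + 1(105.8) = 105.8
  U: 0 + 1(105.8) = 105.8
  M: 429.6 (inert)
Total out = 109 + 105.8 + 105.8 + 429.6 = 750.2 lbmol/h.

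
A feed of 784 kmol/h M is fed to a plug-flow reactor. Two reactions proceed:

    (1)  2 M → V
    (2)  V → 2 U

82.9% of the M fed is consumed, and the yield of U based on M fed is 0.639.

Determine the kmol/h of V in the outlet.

74.5 kmol/h

Conversion of M: M consumed = 2ξ₁ = 0.829 × 784 → ξ₁ = 325 kmol/h.
Yield of U: 2ξ₂ / 784 = 0.639 → ξ₂ = 250.5 kmol/h.
Outlet amounts (n = n₀ + Σ ν·ξ):
  M: 784 − 2(325) = 134.1
  V: 0 + 1(325) − 1(250.5) = 74.48
  U: 0 + 2(250.5) = 501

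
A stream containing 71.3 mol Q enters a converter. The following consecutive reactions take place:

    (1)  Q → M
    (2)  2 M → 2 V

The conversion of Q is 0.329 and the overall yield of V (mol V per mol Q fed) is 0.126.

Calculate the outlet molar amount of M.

14.5 mol

Conversion of Q: Q consumed = 1ξ₁ = 0.329 × 71.3 → ξ₁ = 23.46 mol.
Yield of V: 2ξ₂ / 71.3 = 0.126 → ξ₂ = 4.492 mol.
Outlet amounts (n = n₀ + Σ ν·ξ):
  Q: 71.3 − 1(23.46) = 47.84
  M: 0 + 1(23.46) − 2(4.492) = 14.47
  V: 0 + 2(4.492) = 8.984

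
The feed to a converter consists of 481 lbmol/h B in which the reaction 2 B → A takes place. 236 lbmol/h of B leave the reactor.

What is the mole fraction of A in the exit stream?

0.342

For B: n = n₀ − 2ξ → 236 = 481 − 2ξ, giving ξ = 122.5 lbmol/h.
Outlet amounts (n = n₀ + ν ξ):
  B: 481 − 2(122.5) = 236
  A: 0 + 1(122.5) = 122.5
Total out = 358.5 lbmol/h; y_A = 122.5 / 358.5 = 0.3417.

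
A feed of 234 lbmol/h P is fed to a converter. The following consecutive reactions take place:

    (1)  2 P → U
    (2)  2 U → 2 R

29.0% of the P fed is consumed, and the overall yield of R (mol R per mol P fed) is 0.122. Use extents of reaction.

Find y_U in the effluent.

0.0269

Conversion of P: P consumed = 2ξ₁ = 0.29 × 234 → ξ₁ = 33.93 lbmol/h.
Yield of R: 2ξ₂ / 234 = 0.122 → ξ₂ = 14.27 lbmol/h.
Outlet amounts (n = n₀ + Σ ν·ξ):
  P: 234 − 2(33.93) = 166.1
  U: 0 + 1(33.93) − 2(14.27) = 5.382
  R: 0 + 2(14.27) = 28.55
Total out = 200.1 lbmol/h; y_U = 5.382 / 200.1 = 0.0269.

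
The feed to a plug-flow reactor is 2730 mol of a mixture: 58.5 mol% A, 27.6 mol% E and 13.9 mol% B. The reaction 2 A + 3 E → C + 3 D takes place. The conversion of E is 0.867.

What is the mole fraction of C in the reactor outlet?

0.0867

E reacted = 0.867 × 753.5 = 653.3 mol; ν_E = −3, so ξ = 653.3/3 = 217.8 mol.
Outlet amounts (n = n₀ + ν ξ):
  A: 1597 − 2(217.8) = 1162
  E: 753.5 − 3(217.8) = 100.2
  C: 0 + 1(217.8) = 217.8
  D: 0 + 3(217.8) = 653.3
  B: 379.5 (inert)
Total out = 2512 mol; y_C = 217.8 / 2512 = 0.08668.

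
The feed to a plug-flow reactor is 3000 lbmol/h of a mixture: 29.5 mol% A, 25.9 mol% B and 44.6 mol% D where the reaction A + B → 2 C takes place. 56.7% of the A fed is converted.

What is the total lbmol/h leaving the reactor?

3000 lbmol/h

A reacted = 0.567 × 885 = 501.8 lbmol/h; ν_A = −1, so ξ = 501.8/1 = 501.8 lbmol/h.
Outlet amounts (n = n₀ + ν ξ):
  A: 885 − 1(501.8) = 383.2
  B: 777 − 1(501.8) = 275.2
  C: 0 + 2(501.8) = 1004
  D: 1338 (inert)
Total out = 383.2 + 275.2 + 1004 + 1338 = 3000 lbmol/h.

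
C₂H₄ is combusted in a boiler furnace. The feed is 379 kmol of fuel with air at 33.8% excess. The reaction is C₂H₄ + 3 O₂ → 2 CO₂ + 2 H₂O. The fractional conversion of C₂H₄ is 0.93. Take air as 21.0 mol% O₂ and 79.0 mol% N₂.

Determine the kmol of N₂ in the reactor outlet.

5720 kmol

Stoichiometric O₂ = 3 × 379 = 1137 kmol; O₂ fed = 1137 × 1.338 = 1521 kmol.
N₂ fed = 1521 × 79/21 = 5723 kmol.
Fuel reacted = 0.93 × 379 → ξ = 352.5 kmol.
Outlet (n = n₀ + ν ξ):
  C₂H₄: 379 − 1(352.5) = 26.53
  O₂: 1521 − 3(352.5) = 463.9
  N₂: 5723 (inert)
  CO₂: 0 + 2(352.5) = 704.9
  H₂O: 0 + 2(352.5) = 704.9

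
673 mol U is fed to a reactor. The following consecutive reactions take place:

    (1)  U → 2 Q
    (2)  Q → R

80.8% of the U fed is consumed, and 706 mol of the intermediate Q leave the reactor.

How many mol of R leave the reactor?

Conversion of U: U consumed = 1ξ₁ = 0.808 × 673 → ξ₁ = 543.8 mol.
Q balance: n_Q = 0 + 2ξ₁ − 1ξ₂ = 706 → ξ₂ = (2·543.8 − 706)/1 = 381.6 mol.
Outlet amounts (n = n₀ + Σ ν·ξ):
  U: 673 − 1(543.8) = 129.2
  Q: 0 + 2(543.8) − 1(381.6) = 706
  R: 0 + 1(381.6) = 381.6

382 mol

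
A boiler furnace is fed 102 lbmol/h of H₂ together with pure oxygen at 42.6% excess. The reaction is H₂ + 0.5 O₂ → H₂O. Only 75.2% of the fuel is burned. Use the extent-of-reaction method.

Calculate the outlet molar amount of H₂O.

76.7 lbmol/h

Stoichiometric O₂ = 0.5 × 102 = 51 lbmol/h; O₂ fed = 51 × 1.426 = 72.73 lbmol/h.
Fuel reacted = 0.752 × 102 → ξ = 76.7 lbmol/h.
Outlet (n = n₀ + ν ξ):
  H₂: 102 − 1(76.7) = 25.3
  O₂: 72.73 − 0.5(76.7) = 34.37
  H₂O: 0 + 1(76.7) = 76.7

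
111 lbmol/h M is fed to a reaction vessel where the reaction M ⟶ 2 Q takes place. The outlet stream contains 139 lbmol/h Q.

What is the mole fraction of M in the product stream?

0.23

For Q: n = n₀ + 2ξ → 139 = 0 + 2ξ, giving ξ = 69.5 lbmol/h.
Outlet amounts (n = n₀ + ν ξ):
  M: 111 − 1(69.5) = 41.5
  Q: 0 + 2(69.5) = 139
Total out = 180.5 lbmol/h; y_M = 41.5 / 180.5 = 0.2299.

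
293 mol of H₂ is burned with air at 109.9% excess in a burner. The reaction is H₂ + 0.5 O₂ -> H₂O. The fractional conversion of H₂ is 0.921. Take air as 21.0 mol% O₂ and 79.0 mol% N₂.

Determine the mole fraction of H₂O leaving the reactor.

0.166

Stoichiometric O₂ = 0.5 × 293 = 146.5 mol; O₂ fed = 146.5 × 2.099 = 307.5 mol.
N₂ fed = 307.5 × 79/21 = 1157 mol.
Fuel reacted = 0.921 × 293 → ξ = 269.9 mol.
Outlet (n = n₀ + ν ξ):
  H₂: 293 − 1(269.9) = 23.15
  O₂: 307.5 − 0.5(269.9) = 172.6
  N₂: 1157 (inert)
  H₂O: 0 + 1(269.9) = 269.9
Total out = 1622 mol; y_H₂O = 269.9 / 1622 = 0.1663.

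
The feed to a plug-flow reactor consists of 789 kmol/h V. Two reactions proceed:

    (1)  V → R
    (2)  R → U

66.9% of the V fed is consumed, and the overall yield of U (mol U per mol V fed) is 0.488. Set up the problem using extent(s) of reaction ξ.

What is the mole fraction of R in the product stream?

Conversion of V: V consumed = 1ξ₁ = 0.669 × 789 → ξ₁ = 527.8 kmol/h.
Yield of U: 1ξ₂ / 789 = 0.488 → ξ₂ = 385 kmol/h.
Outlet amounts (n = n₀ + Σ ν·ξ):
  V: 789 − 1(527.8) = 261.2
  R: 0 + 1(527.8) − 1(385) = 142.8
  U: 0 + 1(385) = 385
Total out = 789 kmol/h; y_R = 142.8 / 789 = 0.181.

0.181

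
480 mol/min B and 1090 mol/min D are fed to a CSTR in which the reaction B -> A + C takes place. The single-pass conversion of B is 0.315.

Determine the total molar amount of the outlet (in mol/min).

1720 mol/min

B reacted = 0.315 × 480 = 151.2 mol/min; ν_B = −1, so ξ = 151.2/1 = 151.2 mol/min.
Outlet amounts (n = n₀ + ν ξ):
  B: 480 − 1(151.2) = 328.8
  A: 0 + 1(151.2) = 151.2
  C: 0 + 1(151.2) = 151.2
  D: 1090 (inert)
Total out = 328.8 + 151.2 + 151.2 + 1090 = 1721 mol/min.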